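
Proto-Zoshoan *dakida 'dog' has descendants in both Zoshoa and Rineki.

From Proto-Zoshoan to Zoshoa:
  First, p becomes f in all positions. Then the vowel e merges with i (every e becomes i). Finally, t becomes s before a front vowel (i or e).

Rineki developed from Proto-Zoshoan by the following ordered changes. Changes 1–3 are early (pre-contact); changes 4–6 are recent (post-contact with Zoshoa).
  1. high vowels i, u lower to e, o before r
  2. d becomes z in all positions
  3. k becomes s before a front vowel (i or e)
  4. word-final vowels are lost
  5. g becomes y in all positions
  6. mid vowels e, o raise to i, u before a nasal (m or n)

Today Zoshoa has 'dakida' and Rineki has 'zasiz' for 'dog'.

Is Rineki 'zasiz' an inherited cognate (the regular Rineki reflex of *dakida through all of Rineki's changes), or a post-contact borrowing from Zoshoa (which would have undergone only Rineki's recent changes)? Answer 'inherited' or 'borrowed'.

inherited

If inherited, *dakida would pass through all of Rineki's changes:
Rineki: *dakida
  dakida (rule 1 does not apply)
  dakida → zakiza   [unconditioned shift]
  zakiza → zasiza   [palatalisation]
  zasiza → zasiz   [apocope]
  zasiz (rule 5 does not apply)
  zasiz (rule 6 does not apply)
  giving Rineki zasiz.
If borrowed from Zoshoa 'dakida' after the early changes, it would undergo only the recent ones:
  rule 4 (apocope): dakida → dakid
  rule 5 (unconditioned shift): no change (dakid)
  rule 6 (pre-nasal raising): no change (dakid)
  ⇒ as a loan: dakid
Rineki 'zasiz' matches the inherited outcome exactly, so it is an inherited cognate, not a loan.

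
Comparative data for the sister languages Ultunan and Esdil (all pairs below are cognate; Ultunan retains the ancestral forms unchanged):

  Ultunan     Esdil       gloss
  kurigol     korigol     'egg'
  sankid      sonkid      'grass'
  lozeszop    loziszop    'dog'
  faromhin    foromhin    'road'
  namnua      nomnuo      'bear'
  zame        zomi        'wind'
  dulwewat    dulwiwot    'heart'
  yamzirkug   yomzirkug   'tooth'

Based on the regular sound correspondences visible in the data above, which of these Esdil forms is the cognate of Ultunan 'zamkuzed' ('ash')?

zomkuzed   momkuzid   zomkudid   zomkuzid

zomkuzid

namnua ~ nomnuo, zame ~ zomi — Ultunan a corresponds to Esdil o after a consonant, before a nasal.
lozeszop ~ loziszop, dulwewat ~ dulwiwot — Ultunan e corresponds to Esdil i after a consonant, before a consonant other than r, m, n, p, b, f, v.
Applying these to Ultunan 'zamkuzed':
  zamkuzed → zomkuzed   (a→o after a consonant, before a nasal)
  zomkuzed → zomkuzid   (e→i after a consonant, before a consonant other than r, m, n, p, b, f, v)
So the Esdil cognate is 'zomkuzid'.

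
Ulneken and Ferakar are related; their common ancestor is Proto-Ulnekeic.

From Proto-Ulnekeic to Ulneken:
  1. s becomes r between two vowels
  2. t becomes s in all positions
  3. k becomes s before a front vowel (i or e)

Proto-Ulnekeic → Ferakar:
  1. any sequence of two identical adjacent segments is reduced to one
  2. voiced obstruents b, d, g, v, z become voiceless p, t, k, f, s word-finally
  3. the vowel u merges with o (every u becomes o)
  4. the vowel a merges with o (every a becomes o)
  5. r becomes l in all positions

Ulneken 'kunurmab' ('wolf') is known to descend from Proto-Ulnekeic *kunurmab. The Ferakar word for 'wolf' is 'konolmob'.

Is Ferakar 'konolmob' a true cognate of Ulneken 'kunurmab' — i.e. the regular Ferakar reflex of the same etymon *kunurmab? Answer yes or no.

no

Derive the expected Ferakar reflex of *kunurmab:
Ferakar: *kunurmab > kunurmap > konormap > konormop > konolmop  (by final devoicing, vowel merger, vowel merger, unconditioned shift)
The regular Ferakar reflex would be 'konolmop', but the attested form is 'konolmob'. The correspondence is irregular, so they are not cognates (the Ferakar form has a different source).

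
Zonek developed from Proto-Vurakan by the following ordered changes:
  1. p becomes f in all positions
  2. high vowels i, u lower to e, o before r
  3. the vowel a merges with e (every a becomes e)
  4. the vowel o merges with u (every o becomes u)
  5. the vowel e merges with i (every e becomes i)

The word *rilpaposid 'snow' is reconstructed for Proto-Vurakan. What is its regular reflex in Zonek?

Zonek: *rilpaposid
  rilpaposid → rilfafosid   [unconditioned shift]
  rilfafosid (rule 2 does not apply)
  rilfafosid → rilfefosid   [vowel merger]
  rilfefosid → rilfefusid   [vowel merger]
  rilfefusid → rilfifusid   [vowel merger]
  giving Zonek rilfifusid.

rilfifusid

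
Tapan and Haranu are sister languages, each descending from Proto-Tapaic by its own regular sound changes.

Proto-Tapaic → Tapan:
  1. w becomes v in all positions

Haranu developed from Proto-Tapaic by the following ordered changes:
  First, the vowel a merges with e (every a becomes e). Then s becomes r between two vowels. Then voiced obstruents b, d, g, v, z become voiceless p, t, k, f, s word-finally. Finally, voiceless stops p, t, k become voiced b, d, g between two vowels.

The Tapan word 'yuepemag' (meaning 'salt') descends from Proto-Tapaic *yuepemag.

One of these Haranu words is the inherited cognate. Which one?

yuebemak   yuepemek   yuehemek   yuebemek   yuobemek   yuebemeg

Haranu: start from *yuepemag.
  rule 1 (vowel merger): yuepemag → yuepemeg
  rule 2: no change — yuepemeg
  rule 3 (final devoicing): yuepemeg → yuepemek
  rule 4 (intervocalic voicing): yuepemek → yuebemek
  ⇒ Haranu yuebemek
Only 'yuebemek' matches the regular Haranu development of *yuepemag.

yuebemek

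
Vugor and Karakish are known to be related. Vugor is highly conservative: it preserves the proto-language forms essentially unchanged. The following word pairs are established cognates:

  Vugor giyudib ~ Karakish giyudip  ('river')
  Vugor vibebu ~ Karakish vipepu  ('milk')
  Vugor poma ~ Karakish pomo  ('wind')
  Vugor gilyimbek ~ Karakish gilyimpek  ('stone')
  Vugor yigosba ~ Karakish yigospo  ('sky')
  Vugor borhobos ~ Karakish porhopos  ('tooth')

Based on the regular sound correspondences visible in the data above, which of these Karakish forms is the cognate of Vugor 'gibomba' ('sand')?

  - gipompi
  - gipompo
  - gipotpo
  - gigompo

borhobos ~ porhopos — Vugor b corresponds to Karakish p between vowels (before a back vowel).
yigosba ~ yigospo — Vugor b corresponds to Karakish p after a consonant, before a back vowel.
poma ~ pomo, yigosba ~ yigospo — Vugor a corresponds to Karakish o word-finally.
Applying these to Vugor 'gibomba':
  gibomba → gipomba   (b→p between vowels (before a back vowel))
  gipomba → gipompa   (b→p after a consonant, before a back vowel)
  gipompa → gipompo   (a→o word-finally)
So the Karakish cognate is 'gipompo'.

gipompo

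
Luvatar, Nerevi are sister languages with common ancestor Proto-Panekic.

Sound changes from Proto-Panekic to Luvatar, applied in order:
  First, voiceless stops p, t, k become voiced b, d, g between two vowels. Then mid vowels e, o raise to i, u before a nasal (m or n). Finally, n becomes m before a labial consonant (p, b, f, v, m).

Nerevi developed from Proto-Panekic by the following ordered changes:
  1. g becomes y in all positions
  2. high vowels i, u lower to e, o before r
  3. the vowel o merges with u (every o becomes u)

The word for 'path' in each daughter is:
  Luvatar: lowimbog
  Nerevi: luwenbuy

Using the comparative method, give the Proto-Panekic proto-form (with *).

Position 7: Luvatar has o, Nerevi has u. Luvatar preserves o here (none of its changes turn any other segment into o), so the proto-segment is *o.
Position 8: Luvatar has g, Nerevi has y. Taking the neighbouring segments as reconstructed: Luvatar g can only go back to *g; Nerevi y could go back to *g or *y — the one source consistent with every daughter is *g.
Verify the candidate proto-form against each daughter:
Luvatar: start from *lowenbog.
  rule 1: no change — lowenbog
  rule 2 (pre-nasal raising): lowenbog → lowinbog
  rule 3 (nasal place assimilation): lowinbog → lowimbog
  ⇒ Luvatar lowimbog
Nerevi: start from *lowenbog.
  rule 1 (unconditioned shift): lowenbog → lowenboy
  rule 2: no change — lowenboy
  rule 3 (vowel merger): lowenboy → luwenbuy
  ⇒ Nerevi luwenbuy
Only *lowenbog yields all of Luvatar lowimbog, Nerevi luwenbuy.

*lowenbog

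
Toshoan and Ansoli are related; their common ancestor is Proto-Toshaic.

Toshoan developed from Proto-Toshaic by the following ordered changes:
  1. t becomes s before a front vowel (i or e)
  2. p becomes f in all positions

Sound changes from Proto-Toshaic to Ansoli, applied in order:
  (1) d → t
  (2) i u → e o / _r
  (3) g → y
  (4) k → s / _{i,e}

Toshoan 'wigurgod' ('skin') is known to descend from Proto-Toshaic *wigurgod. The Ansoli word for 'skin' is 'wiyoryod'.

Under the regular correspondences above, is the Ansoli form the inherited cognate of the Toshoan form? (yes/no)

Derive the expected Ansoli reflex of *wigurgod:
Ansoli: *wigurgod > wigurgot > wigorgot > wiyoryot  (by unconditioned shift, pre-rhotic lowering, unconditioned shift)
The regular Ansoli reflex would be 'wiyoryot', but the attested form is 'wiyoryod'. The correspondence is irregular, so they are not cognates (the Ansoli form has a different source).

no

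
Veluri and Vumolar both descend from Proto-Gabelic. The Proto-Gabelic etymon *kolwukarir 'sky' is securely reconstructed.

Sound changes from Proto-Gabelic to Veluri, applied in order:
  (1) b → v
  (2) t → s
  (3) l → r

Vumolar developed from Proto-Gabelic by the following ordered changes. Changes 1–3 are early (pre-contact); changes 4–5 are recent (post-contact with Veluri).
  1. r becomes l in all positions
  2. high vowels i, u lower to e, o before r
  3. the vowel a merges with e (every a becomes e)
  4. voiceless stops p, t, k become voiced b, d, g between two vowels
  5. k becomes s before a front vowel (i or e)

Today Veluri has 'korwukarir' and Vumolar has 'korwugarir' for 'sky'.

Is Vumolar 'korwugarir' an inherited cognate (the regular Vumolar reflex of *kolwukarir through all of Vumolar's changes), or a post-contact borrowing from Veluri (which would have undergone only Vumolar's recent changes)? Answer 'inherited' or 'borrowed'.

borrowed

If inherited, *kolwukarir would pass through all of Vumolar's changes:
Vumolar: *kolwukarir > kolwukalil > kolwukelil > kolwugelil  (by unconditioned shift, vowel merger, intervocalic voicing)
If borrowed from Veluri 'korwukarir' after the early changes, it would undergo only the recent ones:
  rule 4 (intervocalic voicing): korwukarir → korwugarir
  rule 5 (palatalisation): no change (korwugarir)
  ⇒ as a loan: korwugarir
Vumolar 'korwugarir' matches the loan outcome 'korwugarir', not the inherited 'kolwugelil' — it skipped the early Vumolar changes, so it was borrowed from Veluri.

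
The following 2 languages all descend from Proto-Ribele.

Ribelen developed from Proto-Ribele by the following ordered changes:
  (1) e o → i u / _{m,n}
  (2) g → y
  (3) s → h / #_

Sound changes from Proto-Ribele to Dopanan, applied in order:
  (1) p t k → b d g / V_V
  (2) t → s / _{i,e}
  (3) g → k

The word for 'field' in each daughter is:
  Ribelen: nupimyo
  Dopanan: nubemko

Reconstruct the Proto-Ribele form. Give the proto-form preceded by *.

Position 6: Ribelen has y, Dopanan has k. Taking the neighbouring segments as reconstructed: Ribelen y could go back to *g or *y; Dopanan k could go back to *k or *g — the one source consistent with every daughter is *g.
Position 4: Ribelen has i, Dopanan has e. Dopanan preserves e here (none of its changes turn any other segment into e), so the proto-segment is *e.
Position 3: Ribelen has p, Dopanan has b. Ribelen preserves p here (none of its changes turn any other segment into p), so the proto-segment is *p.
Verify the candidate proto-form against each daughter:
Ribelen: *nupemgo
  nupemgo → nupimgo   [pre-nasal raising]
  nupimgo → nupimyo   [unconditioned shift]
  nupimyo (rule 3 does not apply)
  giving Ribelen nupimyo.
Dopanan: start from *nupemgo.
  rule 1 (intervocalic voicing): nupemgo → nubemgo
  rule 2: no change — nubemgo
  rule 3 (unconditioned shift): nubemgo → nubemko
  ⇒ Dopanan nubemko
*nupemgo is the unique common source.

*nupemgo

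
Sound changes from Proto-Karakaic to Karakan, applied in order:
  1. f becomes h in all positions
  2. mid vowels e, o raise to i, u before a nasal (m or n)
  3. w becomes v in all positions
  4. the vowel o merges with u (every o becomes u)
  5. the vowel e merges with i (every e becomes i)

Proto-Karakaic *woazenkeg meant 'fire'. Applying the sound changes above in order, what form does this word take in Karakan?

Karakan: *woazenkeg > woazinkeg > voazinkeg > vuazinkeg > vuazinkig  (by pre-nasal raising, unconditioned shift, vowel merger, vowel merger)

vuazinkig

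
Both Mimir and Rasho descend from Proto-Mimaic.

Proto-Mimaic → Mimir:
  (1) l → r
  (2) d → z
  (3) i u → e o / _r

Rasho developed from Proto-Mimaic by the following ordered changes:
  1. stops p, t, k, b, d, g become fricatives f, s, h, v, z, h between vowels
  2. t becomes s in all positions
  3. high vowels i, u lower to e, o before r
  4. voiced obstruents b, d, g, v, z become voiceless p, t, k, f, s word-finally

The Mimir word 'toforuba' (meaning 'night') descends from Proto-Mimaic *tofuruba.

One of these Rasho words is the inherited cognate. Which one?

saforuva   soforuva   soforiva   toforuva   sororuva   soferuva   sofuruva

soforuva

Rasho: start from *tofuruba.
  rule 1 (intervocalic lenition): tofuruba → tofuruva
  rule 2 (unconditioned shift): tofuruva → sofuruva
  rule 3 (pre-rhotic lowering): sofuruva → soforuva
  rule 4: no change — soforuva
  ⇒ Rasho soforuva
Only 'soforuva' matches the regular Rasho development of *tofuruba.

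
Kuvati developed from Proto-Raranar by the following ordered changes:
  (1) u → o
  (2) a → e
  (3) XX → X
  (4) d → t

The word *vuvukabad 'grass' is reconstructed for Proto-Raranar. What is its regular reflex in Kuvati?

vovokebet

Kuvati: *vuvukabad > vovokabad > vovokebed > vovokebet  (by vowel merger, vowel merger, unconditioned shift)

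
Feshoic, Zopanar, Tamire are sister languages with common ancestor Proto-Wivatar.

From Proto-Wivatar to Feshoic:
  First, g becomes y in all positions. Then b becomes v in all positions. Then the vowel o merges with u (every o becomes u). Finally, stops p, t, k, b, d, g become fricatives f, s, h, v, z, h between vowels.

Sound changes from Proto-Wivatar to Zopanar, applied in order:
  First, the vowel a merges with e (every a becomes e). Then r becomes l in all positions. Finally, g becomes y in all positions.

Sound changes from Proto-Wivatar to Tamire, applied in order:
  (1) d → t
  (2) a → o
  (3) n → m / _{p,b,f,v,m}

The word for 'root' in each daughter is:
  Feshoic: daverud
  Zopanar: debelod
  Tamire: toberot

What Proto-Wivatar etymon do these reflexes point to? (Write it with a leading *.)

Position 5: Feshoic has r, Zopanar has l, Tamire has r. Feshoic preserves r here (none of its changes turn any other segment into r), so the proto-segment is *r.
Position 7: Feshoic has d, Zopanar has d, Tamire has t. Feshoic preserves d here (none of its changes turn any other segment into d), so the proto-segment is *d.
Position 1: Feshoic has d, Zopanar has d, Tamire has t. Feshoic preserves d here (none of its changes turn any other segment into d), so the proto-segment is *d.
This points to *daberod. Verify forward in each daughter:
Feshoic: *daberod
  daberod (rule 1 does not apply)
  daberod → daverod   [unconditioned shift]
  daverod → daverud   [vowel merger]
  daverud (rule 4 does not apply)
  giving Feshoic daverud.
Zopanar: *daberod > deberod > debelod  (by vowel merger, unconditioned shift)
Tamire: start from *daberod.
  rule 1 (unconditioned shift): daberod → taberot
  rule 2 (vowel merger): taberot → toberot
  rule 3: no change — toberot
  ⇒ Tamire toberot
*daberod is the unique common source.

*daberod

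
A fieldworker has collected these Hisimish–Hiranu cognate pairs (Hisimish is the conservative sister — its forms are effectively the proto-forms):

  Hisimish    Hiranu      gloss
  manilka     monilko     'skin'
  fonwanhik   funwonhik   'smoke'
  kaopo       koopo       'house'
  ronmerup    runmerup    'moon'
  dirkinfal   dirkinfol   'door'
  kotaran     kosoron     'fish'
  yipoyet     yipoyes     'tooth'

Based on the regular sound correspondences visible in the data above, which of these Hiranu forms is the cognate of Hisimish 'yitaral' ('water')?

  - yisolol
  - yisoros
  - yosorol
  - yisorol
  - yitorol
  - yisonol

kotaran ~ kosoron — Hisimish t corresponds to Hiranu s between vowels (before a back vowel).
kotaran ~ kosoron — Hisimish a corresponds to Hiranu o after a consonant, before r.
dirkinfal ~ dirkinfol — Hisimish a corresponds to Hiranu o after a consonant, before a consonant other than r, m, n, p, b, f, v.
Applying these to Hisimish 'yitaral':
  yitaral → yisaral   (t→s between vowels (before a back vowel))
  yisaral → yisoral   (a→o after a consonant, before r)
  yisoral → yisorol   (a→o after a consonant, before a consonant other than r, m, n, p, b, f, v)
So the Hiranu cognate is 'yisorol'.

yisorol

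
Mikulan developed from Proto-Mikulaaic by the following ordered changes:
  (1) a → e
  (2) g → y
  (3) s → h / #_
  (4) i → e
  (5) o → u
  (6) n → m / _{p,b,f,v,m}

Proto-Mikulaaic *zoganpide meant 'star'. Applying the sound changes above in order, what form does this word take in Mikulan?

zuyempede

Mikulan: start from *zoganpide.
  rule 1 (vowel merger): zoganpide → zogenpide
  rule 2 (unconditioned shift): zogenpide → zoyenpide
  rule 3: no change — zoyenpide
  rule 4 (vowel merger): zoyenpide → zoyenpede
  rule 5 (vowel merger): zoyenpede → zuyenpede
  rule 6 (nasal place assimilation): zuyenpede → zuyempede
  ⇒ Mikulan zuyempede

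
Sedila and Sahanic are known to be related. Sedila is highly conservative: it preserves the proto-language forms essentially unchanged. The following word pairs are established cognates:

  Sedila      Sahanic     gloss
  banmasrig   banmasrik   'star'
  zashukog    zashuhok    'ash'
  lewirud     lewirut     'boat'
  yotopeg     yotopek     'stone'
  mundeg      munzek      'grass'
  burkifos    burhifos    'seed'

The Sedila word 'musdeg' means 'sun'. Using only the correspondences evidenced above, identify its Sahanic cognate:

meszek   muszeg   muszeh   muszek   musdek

muszek

mundeg ~ munzek — Sedila d corresponds to Sahanic z after a consonant, before a front vowel.
banmasrig ~ banmasrik, zashukog ~ zashuhok — Sedila g corresponds to Sahanic k word-finally.
Applying these to Sedila 'musdeg':
  musdeg → muszeg   (d→z after a consonant, before a front vowel)
  muszeg → muszek   (g→k word-finally)
So the Sahanic cognate is 'muszek'.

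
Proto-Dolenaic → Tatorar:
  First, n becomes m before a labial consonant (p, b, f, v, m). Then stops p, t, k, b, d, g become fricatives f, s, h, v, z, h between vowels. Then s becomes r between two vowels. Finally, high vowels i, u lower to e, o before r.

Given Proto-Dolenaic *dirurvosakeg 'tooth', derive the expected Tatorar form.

derorvoraheg

Tatorar: *dirurvosakeg
  dirurvosakeg (rule 1 does not apply)
  dirurvosakeg → dirurvosaheg   [intervocalic lenition]
  dirurvosaheg → dirurvoraheg   [rhotacism]
  dirurvoraheg → derorvoraheg   [pre-rhotic lowering]
  giving Tatorar derorvoraheg.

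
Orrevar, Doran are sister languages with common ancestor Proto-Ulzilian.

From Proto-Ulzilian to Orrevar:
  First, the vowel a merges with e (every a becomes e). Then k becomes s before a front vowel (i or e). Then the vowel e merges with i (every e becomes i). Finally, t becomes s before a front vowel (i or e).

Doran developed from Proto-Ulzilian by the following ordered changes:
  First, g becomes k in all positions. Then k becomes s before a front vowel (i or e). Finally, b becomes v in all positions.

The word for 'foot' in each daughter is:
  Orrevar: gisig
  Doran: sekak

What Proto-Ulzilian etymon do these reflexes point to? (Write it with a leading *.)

Position 4: Orrevar has i, Doran has a. Doran preserves a here (none of its changes turn any other segment into a), so the proto-segment is *a.
Position 1: Orrevar has g, Doran has s. Orrevar preserves g here (none of its changes turn any other segment into g), so the proto-segment is *g.
Position 5: Orrevar has g, Doran has k. Orrevar preserves g here (none of its changes turn any other segment into g), so the proto-segment is *g.
This points to *gekag. Verify forward in each daughter:
Orrevar: *gekag
  gekag → gekeg   [vowel merger]
  gekeg → geseg   [palatalisation]
  geseg → gisig   [vowel merger]
  gisig (rule 4 does not apply)
  giving Orrevar gisig.
Doran: *gekag > kekak > sekak  (by unconditioned shift, palatalisation)
No other proto-form is consistent with every reflex, so the reconstruction is *gekag.

*gekag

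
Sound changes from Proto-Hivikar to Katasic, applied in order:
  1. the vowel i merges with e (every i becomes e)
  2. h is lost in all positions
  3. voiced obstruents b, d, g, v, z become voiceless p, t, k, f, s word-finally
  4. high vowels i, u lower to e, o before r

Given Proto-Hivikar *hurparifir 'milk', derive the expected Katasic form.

orparefer

Katasic: *hurparifir > hurparefer > urparefer > orparefer  (by vowel merger, h-loss, pre-rhotic lowering)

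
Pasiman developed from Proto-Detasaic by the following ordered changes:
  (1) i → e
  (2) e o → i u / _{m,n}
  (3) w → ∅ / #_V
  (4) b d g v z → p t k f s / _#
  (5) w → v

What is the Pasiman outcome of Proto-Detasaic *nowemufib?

novimufep

Pasiman: *nowemufib > nowemufeb > nowimufeb > nowimufep > novimufep  (by vowel merger, pre-nasal raising, final devoicing, unconditioned shift)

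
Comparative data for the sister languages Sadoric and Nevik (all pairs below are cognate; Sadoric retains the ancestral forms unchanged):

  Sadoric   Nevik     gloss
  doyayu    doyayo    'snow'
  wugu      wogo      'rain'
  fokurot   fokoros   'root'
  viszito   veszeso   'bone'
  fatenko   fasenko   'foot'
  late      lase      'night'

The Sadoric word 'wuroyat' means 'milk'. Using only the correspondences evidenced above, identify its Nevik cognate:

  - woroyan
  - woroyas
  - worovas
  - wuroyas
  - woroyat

woroyas

fokurot ~ fokoros — Sadoric u corresponds to Nevik o after a consonant, before r.
fokurot ~ fokoros — Sadoric t corresponds to Nevik s word-finally.
Applying these to Sadoric 'wuroyat':
  wuroyat → woroyat   (u→o after a consonant, before r)
  woroyat → woroyas   (t→s word-finally)
So the Nevik cognate is 'woroyas'.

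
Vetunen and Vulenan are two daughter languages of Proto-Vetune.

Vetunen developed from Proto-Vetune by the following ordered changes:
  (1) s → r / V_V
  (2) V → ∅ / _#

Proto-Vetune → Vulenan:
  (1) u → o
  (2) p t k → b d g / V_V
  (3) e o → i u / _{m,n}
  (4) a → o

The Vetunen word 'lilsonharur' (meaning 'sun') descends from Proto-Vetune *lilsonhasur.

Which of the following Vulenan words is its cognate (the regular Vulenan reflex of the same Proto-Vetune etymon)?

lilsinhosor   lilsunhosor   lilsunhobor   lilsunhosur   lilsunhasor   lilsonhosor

Vulenan: *lilsonhasur
  lilsonhasur → lilsonhasor   [vowel merger]
  lilsonhasor (rule 2 does not apply)
  lilsonhasor → lilsunhasor   [pre-nasal raising]
  lilsunhasor → lilsunhosor   [vowel merger]
  giving Vulenan lilsunhosor.
Among the options, 'lilsunhosor' alone shows every Vulenan change applied in order.

lilsunhosor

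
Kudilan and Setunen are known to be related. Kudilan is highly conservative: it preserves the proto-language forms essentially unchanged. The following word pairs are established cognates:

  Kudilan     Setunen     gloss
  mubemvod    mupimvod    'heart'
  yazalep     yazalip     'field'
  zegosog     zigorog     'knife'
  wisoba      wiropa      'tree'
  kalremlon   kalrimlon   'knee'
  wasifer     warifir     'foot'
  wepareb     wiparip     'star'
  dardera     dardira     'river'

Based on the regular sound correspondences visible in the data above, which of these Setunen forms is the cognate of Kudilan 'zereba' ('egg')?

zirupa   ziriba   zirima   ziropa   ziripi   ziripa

wasifer ~ warifir, dardera ~ dardira — Kudilan e corresponds to Setunen i after a consonant, before r.
wepareb ~ wiparip — Kudilan e corresponds to Setunen i after a consonant, before a labial obstruent.
wisoba ~ wiropa — Kudilan b corresponds to Setunen p between vowels (before a back vowel).
Applying these to Kudilan 'zereba':
  zereba → zireba   (e→i after a consonant, before r)
  zireba → ziriba   (e→i after a consonant, before a labial obstruent)
  ziriba → ziripa   (b→p between vowels (before a back vowel))
So the Setunen cognate is 'ziripa'.

ziripa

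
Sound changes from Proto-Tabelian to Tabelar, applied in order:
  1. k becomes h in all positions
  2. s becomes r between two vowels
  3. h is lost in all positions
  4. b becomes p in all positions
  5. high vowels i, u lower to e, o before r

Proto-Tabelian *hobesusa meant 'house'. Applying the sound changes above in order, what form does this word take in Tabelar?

operora

Tabelar: *hobesusa > hoberura > oberura > operura > operora  (by rhotacism, h-loss, unconditioned shift, pre-rhotic lowering)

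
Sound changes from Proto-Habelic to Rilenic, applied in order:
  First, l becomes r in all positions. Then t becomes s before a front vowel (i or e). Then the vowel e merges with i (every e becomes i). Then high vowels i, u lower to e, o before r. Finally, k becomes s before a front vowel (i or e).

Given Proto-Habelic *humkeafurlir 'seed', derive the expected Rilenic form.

Rilenic: start from *humkeafurlir.
  rule 1 (unconditioned shift): humkeafurlir → humkeafurrir
  rule 2: no change — humkeafurrir
  rule 3 (vowel merger): humkeafurrir → humkiafurrir
  rule 4 (pre-rhotic lowering): humkiafurrir → humkiaforrer
  rule 5 (palatalisation): humkiaforrer → humsiaforrer
  ⇒ Rilenic humsiaforrer

humsiaforrer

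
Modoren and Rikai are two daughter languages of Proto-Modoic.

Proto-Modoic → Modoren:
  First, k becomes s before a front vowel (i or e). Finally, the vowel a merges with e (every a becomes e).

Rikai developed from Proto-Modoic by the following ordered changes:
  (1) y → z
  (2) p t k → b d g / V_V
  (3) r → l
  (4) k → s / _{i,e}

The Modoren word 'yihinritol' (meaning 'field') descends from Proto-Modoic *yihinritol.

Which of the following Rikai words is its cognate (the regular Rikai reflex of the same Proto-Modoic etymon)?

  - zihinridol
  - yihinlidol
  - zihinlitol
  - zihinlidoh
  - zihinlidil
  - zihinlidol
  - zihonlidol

Rikai: start from *yihinritol.
  rule 1 (unconditioned shift): yihinritol → zihinritol
  rule 2 (intervocalic voicing): zihinritol → zihinridol
  rule 3 (unconditioned shift): zihinridol → zihinlidol
  rule 4: no change — zihinlidol
  ⇒ Rikai zihinlidol
The other candidates each miss or misapply at least one Rikai change.

zihinlidol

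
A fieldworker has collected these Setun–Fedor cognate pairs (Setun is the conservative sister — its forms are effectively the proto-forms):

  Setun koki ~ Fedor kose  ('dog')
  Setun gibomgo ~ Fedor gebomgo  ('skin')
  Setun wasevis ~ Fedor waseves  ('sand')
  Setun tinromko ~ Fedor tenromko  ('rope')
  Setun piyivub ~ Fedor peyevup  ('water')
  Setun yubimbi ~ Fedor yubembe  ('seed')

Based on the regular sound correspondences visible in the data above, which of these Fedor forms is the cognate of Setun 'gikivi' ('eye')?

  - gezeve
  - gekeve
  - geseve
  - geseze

wasevis ~ waseves, piyivub ~ peyevup — Setun i corresponds to Fedor e after a consonant, before a consonant other than r, m, n, p, b, f, v.
koki ~ kose — Setun k corresponds to Fedor s between vowels (before a front vowel).
piyivub ~ peyevup — Setun i corresponds to Fedor e after a consonant, before a labial obstruent.
koki ~ kose, yubimbi ~ yubembe — Setun i corresponds to Fedor e word-finally.
Applying these to Setun 'gikivi':
  gikivi → gekivi   (i→e after a consonant, before a consonant other than r, m, n, p, b, f, v)
  gekivi → gesivi   (k→s between vowels (before a front vowel))
  gesivi → gesevi   (i→e after a consonant, before a labial obstruent)
  gesevi → geseve   (i→e word-finally)
So the Fedor cognate is 'geseve'.

geseve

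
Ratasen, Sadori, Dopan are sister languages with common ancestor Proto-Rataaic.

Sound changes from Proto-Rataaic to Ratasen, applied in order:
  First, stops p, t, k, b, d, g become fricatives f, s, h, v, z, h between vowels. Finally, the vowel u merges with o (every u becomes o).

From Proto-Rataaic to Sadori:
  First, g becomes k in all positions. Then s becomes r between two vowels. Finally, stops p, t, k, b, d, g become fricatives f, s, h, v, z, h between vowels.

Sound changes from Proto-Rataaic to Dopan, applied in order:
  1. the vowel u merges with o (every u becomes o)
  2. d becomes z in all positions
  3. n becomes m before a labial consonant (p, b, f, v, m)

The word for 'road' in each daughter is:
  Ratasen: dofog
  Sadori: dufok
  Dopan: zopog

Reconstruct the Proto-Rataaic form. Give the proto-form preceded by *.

*dupog

Position 2: Ratasen has o, Sadori has u, Dopan has o. Sadori preserves u here (none of its changes turn any other segment into u), so the proto-segment is *u.
Position 3: Ratasen has f, Sadori has f, Dopan has p. Dopan preserves p here (none of its changes turn any other segment into p), so the proto-segment is *p.
This points to *dupog. Verify forward in each daughter:
Ratasen: *dupog > dufog > dofog  (by intervocalic lenition, vowel merger)
Sadori: *dupog > dupok > dufok  (by unconditioned shift, intervocalic lenition)
Dopan: *dupog > dopog > zopog  (by vowel merger, unconditioned shift)
*dupog is the unique common source.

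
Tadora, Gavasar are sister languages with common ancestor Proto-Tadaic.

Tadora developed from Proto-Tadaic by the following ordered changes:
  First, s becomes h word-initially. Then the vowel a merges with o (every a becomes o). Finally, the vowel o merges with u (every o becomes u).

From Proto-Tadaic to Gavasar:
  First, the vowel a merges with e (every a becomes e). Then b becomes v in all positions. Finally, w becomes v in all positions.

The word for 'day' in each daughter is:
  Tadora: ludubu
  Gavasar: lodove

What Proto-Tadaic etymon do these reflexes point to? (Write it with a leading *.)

Position 5: Tadora has b, Gavasar has v. Tadora preserves b here (none of its changes turn any other segment into b), so the proto-segment is *b.
Position 6: Tadora has u, Gavasar has e. Taking the neighbouring segments as reconstructed: Tadora u could go back to *a or *o or *u; Gavasar e could go back to *a or *e — the one source consistent with every daughter is *a.
Position 2: Tadora has u, Gavasar has o. Gavasar preserves o here (none of its changes turn any other segment into o), so the proto-segment is *o.
This points to *lodoba. Verify forward in each daughter:
Tadora: start from *lodoba.
  rule 1: no change — lodoba
  rule 2 (vowel merger): lodoba → lodobo
  rule 3 (vowel merger): lodobo → ludubu
  ⇒ Tadora ludubu
Gavasar: *lodoba > lodobe > lodove  (by vowel merger, unconditioned shift)
Only *lodoba yields all of Tadora ludubu, Gavasar lodove.

*lodoba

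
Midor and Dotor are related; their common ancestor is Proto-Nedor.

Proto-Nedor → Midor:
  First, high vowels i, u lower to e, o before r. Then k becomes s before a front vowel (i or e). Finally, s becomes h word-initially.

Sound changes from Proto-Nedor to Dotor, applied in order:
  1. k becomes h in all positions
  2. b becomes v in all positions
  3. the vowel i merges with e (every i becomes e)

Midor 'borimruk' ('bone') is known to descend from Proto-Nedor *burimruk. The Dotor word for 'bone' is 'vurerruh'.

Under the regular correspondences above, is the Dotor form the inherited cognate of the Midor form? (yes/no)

Derive the expected Dotor reflex of *burimruk:
Dotor: start from *burimruk.
  rule 1 (unconditioned shift): burimruk → burimruh
  rule 2 (unconditioned shift): burimruh → vurimruh
  rule 3 (vowel merger): vurimruh → vuremruh
  ⇒ Dotor vuremruh
The regular Dotor reflex would be 'vuremruh', but the attested form is 'vurerruh'. The correspondence is irregular, so they are not cognates (the Dotor form has a different source).

no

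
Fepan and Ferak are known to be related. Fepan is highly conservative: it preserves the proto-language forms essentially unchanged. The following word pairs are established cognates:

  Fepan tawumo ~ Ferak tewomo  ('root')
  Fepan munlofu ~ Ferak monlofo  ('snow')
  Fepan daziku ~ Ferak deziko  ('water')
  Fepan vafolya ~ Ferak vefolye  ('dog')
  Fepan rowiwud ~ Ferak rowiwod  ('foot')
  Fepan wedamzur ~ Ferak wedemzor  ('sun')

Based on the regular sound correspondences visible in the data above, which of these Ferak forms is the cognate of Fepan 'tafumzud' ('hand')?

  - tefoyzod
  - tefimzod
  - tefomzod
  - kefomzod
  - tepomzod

vafolya ~ vefolye — Fepan a corresponds to Ferak e after a consonant, before a labial obstruent.
tawumo ~ tewomo — Fepan u corresponds to Ferak o after a consonant, before a nasal.
rowiwud ~ rowiwod — Fepan u corresponds to Ferak o after a consonant, before a consonant other than r, m, n, p, b, f, v.
Applying these to Fepan 'tafumzud':
  tafumzud → tefumzud   (a→e after a consonant, before a labial obstruent)
  tefumzud → tefomzud   (u→o after a consonant, before a nasal)
  tefomzud → tefomzod   (u→o after a consonant, before a consonant other than r, m, n, p, b, f, v)
So the Ferak cognate is 'tefomzod'.

tefomzod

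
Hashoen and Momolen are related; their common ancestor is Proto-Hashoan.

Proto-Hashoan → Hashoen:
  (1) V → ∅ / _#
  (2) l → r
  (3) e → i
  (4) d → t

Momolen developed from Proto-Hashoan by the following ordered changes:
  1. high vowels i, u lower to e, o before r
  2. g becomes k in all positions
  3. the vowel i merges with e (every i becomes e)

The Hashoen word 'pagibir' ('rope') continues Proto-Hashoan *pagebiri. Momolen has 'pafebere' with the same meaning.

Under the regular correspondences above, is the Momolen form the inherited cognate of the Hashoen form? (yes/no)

no

Derive the expected Momolen reflex of *pagebiri:
Momolen: *pagebiri
  pagebiri → pageberi   [pre-rhotic lowering]
  pageberi → pakeberi   [unconditioned shift]
  pakeberi → pakebere   [vowel merger]
  giving Momolen pakebere.
The regular Momolen reflex would be 'pakebere', but the attested form is 'pafebere'. The correspondence is irregular, so they are not cognates (the Momolen form has a different source).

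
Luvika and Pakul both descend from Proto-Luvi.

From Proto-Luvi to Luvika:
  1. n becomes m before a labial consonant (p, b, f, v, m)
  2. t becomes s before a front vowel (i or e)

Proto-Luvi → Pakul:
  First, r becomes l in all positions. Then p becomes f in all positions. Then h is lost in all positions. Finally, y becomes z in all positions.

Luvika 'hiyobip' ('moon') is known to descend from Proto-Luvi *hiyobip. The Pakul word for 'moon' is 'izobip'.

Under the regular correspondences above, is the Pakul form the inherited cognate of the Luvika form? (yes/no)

no

Derive the expected Pakul reflex of *hiyobip:
Pakul: *hiyobip > hiyobif > iyobif > izobif  (by unconditioned shift, h-loss, unconditioned shift)
The regular Pakul reflex would be 'izobif', but the attested form is 'izobip'. The correspondence is irregular, so they are not cognates (the Pakul form has a different source).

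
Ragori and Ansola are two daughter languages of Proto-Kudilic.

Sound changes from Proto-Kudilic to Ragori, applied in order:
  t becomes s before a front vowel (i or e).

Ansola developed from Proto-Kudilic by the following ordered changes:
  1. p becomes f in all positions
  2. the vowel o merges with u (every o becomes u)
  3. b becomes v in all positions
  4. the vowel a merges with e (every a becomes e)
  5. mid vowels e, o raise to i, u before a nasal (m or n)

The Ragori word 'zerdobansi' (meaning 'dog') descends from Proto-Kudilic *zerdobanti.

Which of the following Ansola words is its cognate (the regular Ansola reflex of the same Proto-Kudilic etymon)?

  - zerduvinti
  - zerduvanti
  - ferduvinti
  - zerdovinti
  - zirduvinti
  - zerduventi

zerduvinti

Ansola: *zerdobanti
  zerdobanti (rule 1 does not apply)
  zerdobanti → zerdubanti   [vowel merger]
  zerdubanti → zerduvanti   [unconditioned shift]
  zerduvanti → zerduventi   [vowel merger]
  zerduventi → zerduvinti   [pre-nasal raising]
  giving Ansola zerduvinti.
Only 'zerduvinti' matches the regular Ansola development of *zerdobanti.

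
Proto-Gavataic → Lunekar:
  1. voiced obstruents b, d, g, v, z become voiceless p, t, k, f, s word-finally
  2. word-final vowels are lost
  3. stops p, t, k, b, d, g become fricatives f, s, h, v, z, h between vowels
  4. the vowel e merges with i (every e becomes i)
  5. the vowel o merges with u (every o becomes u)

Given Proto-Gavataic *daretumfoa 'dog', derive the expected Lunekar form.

darisumfu

Lunekar: *daretumfoa
  daretumfoa (rule 1 does not apply)
  daretumfoa → daretumfo   [apocope]
  daretumfo → daresumfo   [intervocalic lenition]
  daresumfo → darisumfo   [vowel merger]
  darisumfo → darisumfu   [vowel merger]
  giving Lunekar darisumfu.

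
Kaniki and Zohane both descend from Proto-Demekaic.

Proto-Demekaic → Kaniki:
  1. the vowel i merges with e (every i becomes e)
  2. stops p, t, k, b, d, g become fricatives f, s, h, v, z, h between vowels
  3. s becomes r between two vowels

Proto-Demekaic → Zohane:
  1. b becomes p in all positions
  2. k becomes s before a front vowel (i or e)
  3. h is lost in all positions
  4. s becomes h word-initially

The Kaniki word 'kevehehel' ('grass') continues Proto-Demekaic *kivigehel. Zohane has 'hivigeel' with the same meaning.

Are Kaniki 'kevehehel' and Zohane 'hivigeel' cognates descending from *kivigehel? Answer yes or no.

yes

Derive the expected Zohane reflex of *kivigehel:
Zohane: *kivigehel
  kivigehel (rule 1 does not apply)
  kivigehel → sivigehel   [palatalisation]
  sivigehel → sivigeel   [h-loss]
  sivigeel → hivigeel   [debuccalisation]
  giving Zohane hivigeel.
Zohane 'hivigeel' matches the regular reflex exactly, so the pair is cognate.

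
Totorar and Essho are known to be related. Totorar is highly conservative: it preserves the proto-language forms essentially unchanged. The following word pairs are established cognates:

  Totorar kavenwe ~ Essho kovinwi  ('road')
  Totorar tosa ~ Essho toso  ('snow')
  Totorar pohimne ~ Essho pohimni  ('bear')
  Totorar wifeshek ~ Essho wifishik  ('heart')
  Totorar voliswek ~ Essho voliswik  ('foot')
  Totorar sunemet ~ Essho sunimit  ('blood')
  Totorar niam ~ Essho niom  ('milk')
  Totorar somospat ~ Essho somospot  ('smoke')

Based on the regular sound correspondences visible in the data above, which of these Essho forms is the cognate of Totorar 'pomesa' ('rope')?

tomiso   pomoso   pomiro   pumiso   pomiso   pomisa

wifeshek ~ wifishik, voliswek ~ voliswik — Totorar e corresponds to Essho i after a consonant, before a consonant other than r, m, n, p, b, f, v.
tosa ~ toso — Totorar a corresponds to Essho o word-finally.
Applying these to Totorar 'pomesa':
  pomesa → pomisa   (e→i after a consonant, before a consonant other than r, m, n, p, b, f, v)
  pomisa → pomiso   (a→o word-finally)
So the Essho cognate is 'pomiso'.

pomiso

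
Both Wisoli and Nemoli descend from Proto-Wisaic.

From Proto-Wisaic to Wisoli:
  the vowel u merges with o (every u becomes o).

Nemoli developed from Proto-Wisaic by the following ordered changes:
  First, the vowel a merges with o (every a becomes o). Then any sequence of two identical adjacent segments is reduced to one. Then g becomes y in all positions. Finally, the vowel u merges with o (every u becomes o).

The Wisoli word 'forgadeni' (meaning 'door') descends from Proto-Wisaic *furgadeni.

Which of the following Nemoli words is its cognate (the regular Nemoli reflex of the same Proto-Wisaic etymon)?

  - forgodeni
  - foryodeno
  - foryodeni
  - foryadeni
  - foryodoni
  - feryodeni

foryodeni

Nemoli: start from *furgadeni.
  rule 1 (vowel merger): furgadeni → furgodeni
  rule 2: no change — furgodeni
  rule 3 (unconditioned shift): furgodeni → furyodeni
  rule 4 (vowel merger): furyodeni → foryodeni
  ⇒ Nemoli foryodeni
Among the options, 'foryodeni' alone shows every Nemoli change applied in order.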